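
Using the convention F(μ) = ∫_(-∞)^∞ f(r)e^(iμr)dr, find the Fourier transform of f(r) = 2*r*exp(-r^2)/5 I*sqrt(pi)*μ*exp(-μ^2/4)/5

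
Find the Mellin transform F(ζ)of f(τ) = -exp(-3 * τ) -gamma(ζ)/3^ζ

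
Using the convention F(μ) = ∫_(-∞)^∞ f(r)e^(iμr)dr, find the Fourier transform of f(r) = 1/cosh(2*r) pi/(2*cosh(pi*μ/4))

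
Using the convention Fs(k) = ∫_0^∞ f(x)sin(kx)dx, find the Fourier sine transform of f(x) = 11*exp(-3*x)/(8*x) 11*atan(k/3)/8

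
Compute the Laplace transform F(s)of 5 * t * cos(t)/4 5 * (s^2 - 1)/(4 * (s^2 + 1)^2)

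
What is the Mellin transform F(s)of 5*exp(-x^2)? 5*gamma(s/2)/2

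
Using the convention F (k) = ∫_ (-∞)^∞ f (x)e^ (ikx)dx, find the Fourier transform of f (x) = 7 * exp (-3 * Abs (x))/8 21/ (4 * (k^2 + 9))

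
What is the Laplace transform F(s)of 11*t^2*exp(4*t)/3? 22/(3*(s - 4)^3)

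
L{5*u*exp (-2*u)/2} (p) 5/ (2*(p + 2)^2)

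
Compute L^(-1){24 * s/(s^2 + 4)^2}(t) 6 * t * sin(2 * t)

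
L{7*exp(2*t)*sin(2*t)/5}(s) 14/(5*((s - 2)^2+4))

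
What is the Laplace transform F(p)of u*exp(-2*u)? (p + 2)^(-2)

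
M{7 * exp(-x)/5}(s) 7 * gamma(s)/5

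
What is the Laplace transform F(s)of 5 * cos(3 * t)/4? 5 * s/(4 * (s^2+9))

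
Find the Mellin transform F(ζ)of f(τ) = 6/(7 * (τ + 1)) 6 * pi * csc(pi * ζ)/7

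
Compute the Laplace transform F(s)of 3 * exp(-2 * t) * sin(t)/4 3/(4 * ((s + 2)^2 + 1))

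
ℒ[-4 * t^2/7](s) -8/(7 * s^3)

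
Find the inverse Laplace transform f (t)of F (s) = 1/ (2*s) 1/2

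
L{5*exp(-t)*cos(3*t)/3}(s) 5*(s + 1)/(3*((s + 1)^2 + 9))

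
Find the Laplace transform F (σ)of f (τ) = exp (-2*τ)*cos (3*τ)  (σ + 2)/ ( (σ + 2)^2 + 9)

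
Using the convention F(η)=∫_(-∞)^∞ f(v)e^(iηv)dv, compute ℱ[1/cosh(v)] pi/cosh(pi * η/2)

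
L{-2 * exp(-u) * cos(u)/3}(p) 2 * (-p - 1)/(3 * ((p + 1)^2 + 1))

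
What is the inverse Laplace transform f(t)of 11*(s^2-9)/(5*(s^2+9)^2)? 11*t*cos(3*t)/5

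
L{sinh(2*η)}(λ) 2/(λ^2-4)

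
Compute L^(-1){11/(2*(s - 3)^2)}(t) 11*t*exp(3*t)/2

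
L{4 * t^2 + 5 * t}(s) 8/s^3 + 5/s^2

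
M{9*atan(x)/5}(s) -9*pi*sec(pi*s/2)/(10*s)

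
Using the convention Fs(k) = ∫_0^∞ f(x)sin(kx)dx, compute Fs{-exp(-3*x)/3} -k/(3*k^2 + 27)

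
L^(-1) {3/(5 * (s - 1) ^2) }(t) 3 * t * exp(t) /5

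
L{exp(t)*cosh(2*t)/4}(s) (s - 1)/(4*((s - 1)^2 - 4))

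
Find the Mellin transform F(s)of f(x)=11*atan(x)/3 -11*pi*sec(pi*s/2)/(6*s)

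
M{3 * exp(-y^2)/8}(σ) 3 * gamma(σ/2)/16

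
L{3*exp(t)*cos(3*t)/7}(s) 3*(s - 1)/(7*((s - 1)^2 + 9))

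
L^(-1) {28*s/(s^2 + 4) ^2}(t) 7*t*sin(2*t) 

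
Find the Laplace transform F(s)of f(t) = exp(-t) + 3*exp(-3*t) 3/(s + 3) + 1/(s + 1)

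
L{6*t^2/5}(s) 12/(5*s^3)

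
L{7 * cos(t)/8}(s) 7 * s/(8 * (s^2+1))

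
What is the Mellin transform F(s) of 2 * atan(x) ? -pi * sec(pi * s/2) /s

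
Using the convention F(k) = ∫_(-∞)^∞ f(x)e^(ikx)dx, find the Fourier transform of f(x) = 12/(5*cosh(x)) 12*pi/(5*cosh(pi*k/2))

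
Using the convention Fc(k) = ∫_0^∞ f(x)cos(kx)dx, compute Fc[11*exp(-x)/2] 11/(2*(k^2 + 1))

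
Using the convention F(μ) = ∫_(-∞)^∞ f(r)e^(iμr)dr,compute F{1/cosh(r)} pi/cosh(pi*μ/2)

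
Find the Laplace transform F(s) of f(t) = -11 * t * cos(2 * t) 11 * (4 - s^2) /(s^2 + 4) ^2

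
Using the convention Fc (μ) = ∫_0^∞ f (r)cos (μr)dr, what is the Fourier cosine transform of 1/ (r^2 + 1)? pi*exp (-μ)/2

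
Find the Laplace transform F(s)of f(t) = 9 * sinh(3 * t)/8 27/(8 * (s^2 - 9))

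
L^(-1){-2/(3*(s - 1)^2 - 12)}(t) -exp(t)*sinh(2*t)/3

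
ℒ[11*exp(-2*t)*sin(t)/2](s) 11/(2*((s + 2)^2 + 1))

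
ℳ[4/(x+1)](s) 4*pi*csc(pi*s)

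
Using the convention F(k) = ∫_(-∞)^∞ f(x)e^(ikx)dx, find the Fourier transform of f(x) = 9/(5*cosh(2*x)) 9*pi/(10*cosh(pi*k/4))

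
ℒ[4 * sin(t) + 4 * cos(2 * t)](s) 4/(s^2 + 1) + 4 * s/(s^2 + 4)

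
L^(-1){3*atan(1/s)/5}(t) 3*sin(t)/(5*t)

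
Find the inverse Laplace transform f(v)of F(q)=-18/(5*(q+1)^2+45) -6*exp(-v)*sin(3*v)/5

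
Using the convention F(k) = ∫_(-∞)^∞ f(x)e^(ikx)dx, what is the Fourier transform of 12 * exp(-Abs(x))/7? 24/(7 * (k^2 + 1))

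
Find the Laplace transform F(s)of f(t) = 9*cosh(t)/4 9*s/(4*(s^2-1))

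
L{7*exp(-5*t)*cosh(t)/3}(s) 7*(s+5)/(3*((s+5)^2 - 1))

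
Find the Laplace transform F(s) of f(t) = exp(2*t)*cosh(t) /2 (s - 2) /(2*((s - 2) ^2 - 1) ) 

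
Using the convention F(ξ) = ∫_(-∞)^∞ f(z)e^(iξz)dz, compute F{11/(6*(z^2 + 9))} 11*pi*exp(-3*Abs(ξ))/18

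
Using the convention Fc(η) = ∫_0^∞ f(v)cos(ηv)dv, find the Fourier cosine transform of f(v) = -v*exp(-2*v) (η^2-4)/(η^2 + 4)^2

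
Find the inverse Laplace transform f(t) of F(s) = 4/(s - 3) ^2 4 * t * exp(3 * t) 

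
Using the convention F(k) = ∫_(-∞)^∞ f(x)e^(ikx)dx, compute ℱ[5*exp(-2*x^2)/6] 5*sqrt(2)*sqrt(pi)*exp(-k^2/8)/12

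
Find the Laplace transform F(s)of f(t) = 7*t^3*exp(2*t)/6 7/(s - 2)^4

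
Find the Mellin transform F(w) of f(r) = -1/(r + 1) -pi*csc(pi*w) 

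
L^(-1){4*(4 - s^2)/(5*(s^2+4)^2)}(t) -4*t*cos(2*t)/5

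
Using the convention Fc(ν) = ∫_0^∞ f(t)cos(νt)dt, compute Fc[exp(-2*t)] 2/(ν^2 + 4)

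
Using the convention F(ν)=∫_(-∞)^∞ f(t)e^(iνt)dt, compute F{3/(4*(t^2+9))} pi*exp(-3*Abs(ν))/4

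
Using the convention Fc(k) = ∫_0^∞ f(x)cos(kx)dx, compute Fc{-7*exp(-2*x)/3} -14/(3*k^2 + 12)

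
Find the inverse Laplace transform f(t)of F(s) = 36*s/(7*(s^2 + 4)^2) 9*t*sin(2*t)/7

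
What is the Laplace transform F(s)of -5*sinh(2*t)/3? -10/(3*s^2 - 12)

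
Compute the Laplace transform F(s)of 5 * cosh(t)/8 5 * s/(8 * (s^2 - 1))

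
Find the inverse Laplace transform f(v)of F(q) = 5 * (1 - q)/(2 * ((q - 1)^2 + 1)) -5 * exp(v) * cos(v)/2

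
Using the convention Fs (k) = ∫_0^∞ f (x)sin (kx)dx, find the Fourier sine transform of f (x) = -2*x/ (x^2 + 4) -pi*exp (-2*k)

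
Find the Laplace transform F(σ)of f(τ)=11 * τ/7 11/(7 * σ^2)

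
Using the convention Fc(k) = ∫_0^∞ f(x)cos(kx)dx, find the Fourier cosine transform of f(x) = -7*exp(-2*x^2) -7*sqrt(2)*sqrt(pi)*exp(-k^2/8)/4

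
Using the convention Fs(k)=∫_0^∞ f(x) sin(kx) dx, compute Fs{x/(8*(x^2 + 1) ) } pi*exp(-k) /16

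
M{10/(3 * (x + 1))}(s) 10 * pi * csc(pi * s)/3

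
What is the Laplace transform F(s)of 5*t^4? 120/s^5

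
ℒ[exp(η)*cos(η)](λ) (λ - 1)/((λ - 1)^2 + 1)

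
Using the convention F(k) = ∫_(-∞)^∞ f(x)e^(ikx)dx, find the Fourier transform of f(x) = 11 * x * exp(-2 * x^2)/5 11 * sqrt(2) * I * sqrt(pi) * k * exp(-k^2/8)/40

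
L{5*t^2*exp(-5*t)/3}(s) 10/(3*(s + 5)^3)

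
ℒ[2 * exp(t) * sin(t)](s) 2/((s - 1)^2 + 1)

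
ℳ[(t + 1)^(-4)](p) gamma(p) * gamma(4 - p)/6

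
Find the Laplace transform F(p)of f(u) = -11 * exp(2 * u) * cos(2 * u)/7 11 * (2 - p)/(7 * ((p - 2)^2+4))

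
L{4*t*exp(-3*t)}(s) 4/(s + 3)^2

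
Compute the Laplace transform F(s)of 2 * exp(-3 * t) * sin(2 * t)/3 4/(3 * ((s + 3)^2 + 4))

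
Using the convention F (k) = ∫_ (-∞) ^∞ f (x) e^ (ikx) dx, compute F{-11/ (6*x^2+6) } -11*pi*exp (-Abs (k) ) /6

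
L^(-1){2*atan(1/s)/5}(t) 2*sin(t)/(5*t)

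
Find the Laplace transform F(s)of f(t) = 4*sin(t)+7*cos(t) 7*s/(s^2+1)+4/(s^2+1)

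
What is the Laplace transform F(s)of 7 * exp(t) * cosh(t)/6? 7 * (s - 1)/(6 * s * (s - 2))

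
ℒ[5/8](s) 5/(8 * s)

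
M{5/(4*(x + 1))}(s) 5*pi*csc(pi*s)/4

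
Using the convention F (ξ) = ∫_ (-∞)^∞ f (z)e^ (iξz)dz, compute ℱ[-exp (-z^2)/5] -sqrt (pi) * exp (-ξ^2/4)/5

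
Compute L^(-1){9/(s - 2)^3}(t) 9*t^2*exp(2*t)/2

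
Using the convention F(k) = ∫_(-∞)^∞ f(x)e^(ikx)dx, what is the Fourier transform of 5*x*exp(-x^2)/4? 5*I*sqrt(pi)*k*exp(-k^2/4)/8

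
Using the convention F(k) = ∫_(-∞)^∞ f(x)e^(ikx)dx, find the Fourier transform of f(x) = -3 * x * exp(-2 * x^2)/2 -3 * sqrt(2) * I * sqrt(pi) * k * exp(-k^2/8)/16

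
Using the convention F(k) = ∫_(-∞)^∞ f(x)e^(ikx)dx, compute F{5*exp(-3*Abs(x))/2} 15/(k^2 + 9)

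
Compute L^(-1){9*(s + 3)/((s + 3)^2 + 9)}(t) 9*exp(-3*t)*cos(3*t)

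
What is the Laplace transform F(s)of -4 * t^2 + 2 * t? 2/s^2 - 8/s^3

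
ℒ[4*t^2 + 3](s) 3/s + 8/s^3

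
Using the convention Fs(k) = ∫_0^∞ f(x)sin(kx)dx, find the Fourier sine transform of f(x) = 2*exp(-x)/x 2*atan(k)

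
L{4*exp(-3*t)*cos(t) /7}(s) 4*(s+3) /(7*((s+3) ^2+1) ) 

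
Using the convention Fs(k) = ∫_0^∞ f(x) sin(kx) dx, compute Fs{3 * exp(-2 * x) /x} 3 * atan(k/2) 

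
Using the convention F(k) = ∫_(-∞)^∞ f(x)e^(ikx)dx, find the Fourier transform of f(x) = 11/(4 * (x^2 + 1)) 11 * pi * exp(-Abs(k))/4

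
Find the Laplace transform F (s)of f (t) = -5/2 -5/ (2*s)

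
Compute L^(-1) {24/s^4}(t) 4 * t^3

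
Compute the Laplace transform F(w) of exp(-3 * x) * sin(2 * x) 2/((w + 3) ^2 + 4) 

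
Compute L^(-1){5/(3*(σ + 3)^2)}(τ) 5*τ*exp(-3*τ)/3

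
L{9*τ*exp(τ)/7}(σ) 9/(7*(σ - 1)^2)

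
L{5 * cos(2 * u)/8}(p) 5 * p/(8 * (p^2+4))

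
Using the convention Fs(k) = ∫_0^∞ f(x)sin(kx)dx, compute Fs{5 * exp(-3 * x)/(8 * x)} 5 * atan(k/3)/8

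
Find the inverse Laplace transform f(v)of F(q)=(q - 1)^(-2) v * exp(v)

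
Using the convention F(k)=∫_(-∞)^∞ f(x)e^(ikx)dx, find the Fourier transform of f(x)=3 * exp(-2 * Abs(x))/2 6/(k^2 + 4)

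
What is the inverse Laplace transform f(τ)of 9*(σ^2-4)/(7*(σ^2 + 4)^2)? 9*τ*cos(2*τ)/7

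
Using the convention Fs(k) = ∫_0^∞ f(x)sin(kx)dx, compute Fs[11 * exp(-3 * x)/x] 11 * atan(k/3)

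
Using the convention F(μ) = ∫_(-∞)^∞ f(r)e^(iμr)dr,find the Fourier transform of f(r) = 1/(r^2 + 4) pi * exp(-2 * Abs(μ))/2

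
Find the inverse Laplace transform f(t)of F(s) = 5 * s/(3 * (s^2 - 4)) 5 * cosh(2 * t)/3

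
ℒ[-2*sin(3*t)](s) -6/(s^2+9) 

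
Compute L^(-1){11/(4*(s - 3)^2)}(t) 11*t*exp(3*t)/4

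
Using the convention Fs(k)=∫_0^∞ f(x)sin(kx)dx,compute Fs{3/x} 3 * pi/2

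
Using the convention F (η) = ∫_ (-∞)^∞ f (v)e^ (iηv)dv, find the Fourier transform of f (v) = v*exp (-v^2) I*sqrt (pi)*η*exp (-η^2/4)/2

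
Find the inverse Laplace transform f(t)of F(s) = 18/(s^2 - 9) 6*sinh(3*t)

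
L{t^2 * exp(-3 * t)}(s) 2/(s+3)^3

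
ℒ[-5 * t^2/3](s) -10/(3 * s^3) 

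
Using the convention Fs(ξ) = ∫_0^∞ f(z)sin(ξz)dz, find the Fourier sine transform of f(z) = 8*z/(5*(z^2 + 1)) 4*pi*exp(-ξ)/5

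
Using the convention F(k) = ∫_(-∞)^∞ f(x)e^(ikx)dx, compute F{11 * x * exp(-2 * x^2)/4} 11 * sqrt(2) * I * sqrt(pi) * k * exp(-k^2/8)/32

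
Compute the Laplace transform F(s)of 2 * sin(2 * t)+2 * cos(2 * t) 2 * s/(s^2+4)+4/(s^2+4)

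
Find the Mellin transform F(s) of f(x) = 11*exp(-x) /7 11*gamma(s) /7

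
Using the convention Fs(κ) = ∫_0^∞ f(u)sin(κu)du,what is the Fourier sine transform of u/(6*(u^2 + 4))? pi*exp(-2*κ)/12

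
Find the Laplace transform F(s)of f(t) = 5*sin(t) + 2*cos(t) 5/(s^2 + 1) + 2*s/(s^2 + 1)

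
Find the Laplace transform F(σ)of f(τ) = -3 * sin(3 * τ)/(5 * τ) -3 * atan(3/σ)/5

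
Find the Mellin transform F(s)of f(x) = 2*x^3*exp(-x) 2*gamma(s + 3)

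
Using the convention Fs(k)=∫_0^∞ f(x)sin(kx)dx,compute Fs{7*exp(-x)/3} 7*k/(3*(k^2 + 1))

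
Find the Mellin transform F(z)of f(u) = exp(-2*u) gamma(z)/2^z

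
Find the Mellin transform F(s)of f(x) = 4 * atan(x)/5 -2 * pi * sec(pi * s/2)/(5 * s)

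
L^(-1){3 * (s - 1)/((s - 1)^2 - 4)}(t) 3 * exp(t) * cosh(2 * t)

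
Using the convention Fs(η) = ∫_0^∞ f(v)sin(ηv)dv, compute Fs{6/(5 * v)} 3 * pi/5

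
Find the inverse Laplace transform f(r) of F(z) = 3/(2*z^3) 3*r^2/4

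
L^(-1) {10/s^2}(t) 10 * t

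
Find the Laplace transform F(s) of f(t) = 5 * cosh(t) 5 * s/(s^2 - 1) 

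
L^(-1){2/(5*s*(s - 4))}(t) exp(2*t)*sinh(2*t)/5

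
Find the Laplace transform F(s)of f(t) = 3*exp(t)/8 3/(8*(s - 1))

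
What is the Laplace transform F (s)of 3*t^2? 6/s^3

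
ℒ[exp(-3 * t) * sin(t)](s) 1/((s+3)^2+1)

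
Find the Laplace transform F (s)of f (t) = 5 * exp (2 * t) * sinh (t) 5/ ( (s - 2)^2 - 1)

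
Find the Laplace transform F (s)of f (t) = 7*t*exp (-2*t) 7/ (s + 2)^2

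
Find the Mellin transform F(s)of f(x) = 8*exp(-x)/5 8*gamma(s)/5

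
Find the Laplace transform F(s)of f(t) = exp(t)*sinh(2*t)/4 1/(2*((s - 1)^2-4))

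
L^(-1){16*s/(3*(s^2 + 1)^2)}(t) 8*t*sin(t)/3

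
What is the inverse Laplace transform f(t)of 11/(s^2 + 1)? 11*sin(t)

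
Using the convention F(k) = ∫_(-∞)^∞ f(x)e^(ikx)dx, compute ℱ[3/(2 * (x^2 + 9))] pi * exp(-3 * Abs(k))/2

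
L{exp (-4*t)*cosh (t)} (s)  (s + 4)/ ( (s + 4)^2 - 1)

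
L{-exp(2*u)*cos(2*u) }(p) (2 - p) /((p - 2) ^2 + 4) 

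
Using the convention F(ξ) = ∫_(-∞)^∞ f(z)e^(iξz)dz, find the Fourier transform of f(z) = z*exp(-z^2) I*sqrt(pi)*ξ*exp(-ξ^2/4)/2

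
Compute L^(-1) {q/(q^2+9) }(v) cos(3*v) 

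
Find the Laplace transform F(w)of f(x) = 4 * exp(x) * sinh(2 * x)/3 8/(3 * ((w - 1)^2 - 4))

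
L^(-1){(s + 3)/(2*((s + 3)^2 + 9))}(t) exp(-3*t)*cos(3*t)/2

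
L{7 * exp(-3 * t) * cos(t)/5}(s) 7 * (s + 3)/(5 * ((s + 3)^2 + 1))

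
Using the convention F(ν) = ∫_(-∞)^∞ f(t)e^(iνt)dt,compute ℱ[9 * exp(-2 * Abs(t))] 36/(ν^2 + 4)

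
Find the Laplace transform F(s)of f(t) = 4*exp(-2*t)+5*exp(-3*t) 4/(s+2)+5/(s+3)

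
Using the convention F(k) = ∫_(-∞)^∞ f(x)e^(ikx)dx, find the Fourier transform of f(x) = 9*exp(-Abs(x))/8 9/(4*(k^2 + 1))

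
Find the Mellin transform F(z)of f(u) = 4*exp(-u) 4*gamma(z)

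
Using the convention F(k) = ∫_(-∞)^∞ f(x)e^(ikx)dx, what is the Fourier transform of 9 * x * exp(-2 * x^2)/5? 9 * sqrt(2) * I * sqrt(pi) * k * exp(-k^2/8)/40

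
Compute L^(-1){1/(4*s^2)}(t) t/4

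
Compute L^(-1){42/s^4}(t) 7*t^3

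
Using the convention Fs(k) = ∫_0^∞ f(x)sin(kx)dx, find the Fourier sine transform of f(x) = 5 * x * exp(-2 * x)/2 10 * k/(k^2 + 4)^2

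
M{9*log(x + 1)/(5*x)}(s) -9*pi*csc(pi*s)/(5*s - 5)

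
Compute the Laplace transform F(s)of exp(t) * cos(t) (s - 1)/((s - 1)^2 + 1)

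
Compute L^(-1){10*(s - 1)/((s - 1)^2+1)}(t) 10*exp(t)*cos(t)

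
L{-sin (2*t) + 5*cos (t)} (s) 5*s/ (s^2 + 1) - 2/ (s^2 + 4)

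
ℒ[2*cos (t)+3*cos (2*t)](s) 2*s/ (s^2+1)+3*s/ (s^2+4)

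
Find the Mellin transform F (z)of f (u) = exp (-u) gamma (z)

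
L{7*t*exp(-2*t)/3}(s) 7/(3*(s+2)^2)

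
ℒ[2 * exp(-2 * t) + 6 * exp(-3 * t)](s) 6/(s + 3) + 2/(s + 2) 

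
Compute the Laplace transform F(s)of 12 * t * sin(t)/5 24 * s/(5 * (s^2 + 1)^2)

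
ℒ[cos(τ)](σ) σ/(σ^2 + 1) 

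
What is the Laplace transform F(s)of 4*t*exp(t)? 4/(s - 1)^2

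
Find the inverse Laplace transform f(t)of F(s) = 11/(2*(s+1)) 11*exp(-t)/2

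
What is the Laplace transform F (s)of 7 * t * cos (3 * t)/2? 7 * (s^2 - 9)/ (2 * (s^2+9)^2)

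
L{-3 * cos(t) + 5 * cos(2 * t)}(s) 5 * s/(s^2 + 4) - 3 * s/(s^2 + 1)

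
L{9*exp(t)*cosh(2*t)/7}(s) 9*(s - 1)/(7*((s - 1)^2 - 4))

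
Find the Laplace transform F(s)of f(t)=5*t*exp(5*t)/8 5/(8*(s - 5)^2)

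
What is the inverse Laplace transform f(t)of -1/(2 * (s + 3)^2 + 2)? -exp(-3 * t) * sin(t)/2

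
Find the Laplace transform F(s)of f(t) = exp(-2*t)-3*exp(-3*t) 1/(s + 2)-3/(s + 3)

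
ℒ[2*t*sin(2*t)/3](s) 8*s/(3*(s^2 + 4)^2)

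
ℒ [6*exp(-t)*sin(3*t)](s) 18/((s + 1) ^2 + 9) 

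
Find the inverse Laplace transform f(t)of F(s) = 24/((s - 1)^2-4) 12*exp(t)*sinh(2*t)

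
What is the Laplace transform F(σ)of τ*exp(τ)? (σ - 1)^(-2)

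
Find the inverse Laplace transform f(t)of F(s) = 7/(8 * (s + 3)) 7 * exp(-3 * t)/8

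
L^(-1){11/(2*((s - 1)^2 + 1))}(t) 11*exp(t)*sin(t)/2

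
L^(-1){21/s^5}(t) 7*t^4/8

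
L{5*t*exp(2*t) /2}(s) 5/(2*(s - 2) ^2) 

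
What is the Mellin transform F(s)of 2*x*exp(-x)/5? 2*gamma(s + 1)/5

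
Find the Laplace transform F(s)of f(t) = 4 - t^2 4/s - 2/s^3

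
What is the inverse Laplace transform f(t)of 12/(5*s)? 12/5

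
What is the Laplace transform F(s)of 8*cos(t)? 8*s/(s^2 + 1)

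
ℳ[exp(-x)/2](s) gamma(s)/2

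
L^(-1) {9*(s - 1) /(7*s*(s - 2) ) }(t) 9*exp(t)*cosh(t) /7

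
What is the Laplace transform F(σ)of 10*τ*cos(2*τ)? 10*(σ^2 - 4)/(σ^2 + 4)^2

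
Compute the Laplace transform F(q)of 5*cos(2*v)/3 5*q/(3*(q^2 + 4))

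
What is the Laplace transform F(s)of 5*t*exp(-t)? 5/(s+1)^2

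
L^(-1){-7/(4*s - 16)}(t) -7*exp(4*t)/4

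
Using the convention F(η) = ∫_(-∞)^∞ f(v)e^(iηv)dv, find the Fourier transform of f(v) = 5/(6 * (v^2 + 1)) 5 * pi * exp(-Abs(η))/6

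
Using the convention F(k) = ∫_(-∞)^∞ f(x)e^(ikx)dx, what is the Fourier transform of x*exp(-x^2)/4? I*sqrt(pi)*k*exp(-k^2/4)/8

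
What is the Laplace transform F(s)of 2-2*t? 2/s - 2/s^2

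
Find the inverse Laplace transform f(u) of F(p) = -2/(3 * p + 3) -2 * exp(-u) /3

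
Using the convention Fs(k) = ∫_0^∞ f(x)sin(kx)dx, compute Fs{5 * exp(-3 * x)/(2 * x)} 5 * atan(k/3)/2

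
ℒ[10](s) 10/s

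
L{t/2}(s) 1/(2 * s^2)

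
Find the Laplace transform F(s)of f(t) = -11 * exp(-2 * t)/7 -11/(7 * s+14)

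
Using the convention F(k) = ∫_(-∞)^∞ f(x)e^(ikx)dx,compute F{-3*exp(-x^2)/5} -3*sqrt(pi)*exp(-k^2/4)/5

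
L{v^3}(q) 6/q^4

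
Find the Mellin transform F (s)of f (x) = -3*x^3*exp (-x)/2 -3*gamma (s + 3)/2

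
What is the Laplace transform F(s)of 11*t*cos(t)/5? 11*(s^2 - 1)/(5*(s^2 + 1)^2)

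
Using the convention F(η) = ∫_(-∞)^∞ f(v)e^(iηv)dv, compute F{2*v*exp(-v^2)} I*sqrt(pi)*η*exp(-η^2/4)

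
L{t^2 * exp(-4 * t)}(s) 2/(s + 4)^3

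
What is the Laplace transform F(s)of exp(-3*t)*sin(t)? 1/((s + 3)^2 + 1)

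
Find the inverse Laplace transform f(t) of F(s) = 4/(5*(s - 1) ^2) 4*t*exp(t) /5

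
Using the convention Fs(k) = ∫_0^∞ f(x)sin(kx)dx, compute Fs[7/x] 7 * pi/2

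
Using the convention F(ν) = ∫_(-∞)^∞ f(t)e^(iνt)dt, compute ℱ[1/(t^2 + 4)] pi*exp(-2*Abs(ν))/2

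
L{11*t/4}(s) 11/(4*s^2)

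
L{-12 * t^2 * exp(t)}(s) -24/(s - 1)^3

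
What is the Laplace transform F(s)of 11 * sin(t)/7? 11/(7 * (s^2 + 1))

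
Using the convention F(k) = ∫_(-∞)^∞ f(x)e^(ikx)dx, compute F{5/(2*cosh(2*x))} 5*pi/(4*cosh(pi*k/4))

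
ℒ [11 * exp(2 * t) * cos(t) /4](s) 11 * (s - 2) /(4 * ((s - 2) ^2+1) ) 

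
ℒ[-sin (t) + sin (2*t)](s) 2/ (s^2 + 4)-1/ (s^2 + 1)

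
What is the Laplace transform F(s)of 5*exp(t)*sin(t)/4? 5/(4*((s - 1)^2 + 1))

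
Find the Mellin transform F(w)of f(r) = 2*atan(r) -pi*sec(pi*w/2)/w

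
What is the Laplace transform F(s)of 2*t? 2/s^2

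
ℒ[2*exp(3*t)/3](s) 2/(3*(s - 3))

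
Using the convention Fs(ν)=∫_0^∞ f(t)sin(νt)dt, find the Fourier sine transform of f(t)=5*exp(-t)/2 5*ν/(2*(ν^2 + 1))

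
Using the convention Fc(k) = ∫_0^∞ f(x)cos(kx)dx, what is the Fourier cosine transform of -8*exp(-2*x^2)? -2*sqrt(2)*sqrt(pi)*exp(-k^2/8)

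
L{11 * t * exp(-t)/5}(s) 11/(5 * (s + 1)^2)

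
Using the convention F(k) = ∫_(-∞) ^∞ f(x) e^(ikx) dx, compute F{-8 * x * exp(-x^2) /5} -4 * I * sqrt(pi) * k * exp(-k^2/4) /5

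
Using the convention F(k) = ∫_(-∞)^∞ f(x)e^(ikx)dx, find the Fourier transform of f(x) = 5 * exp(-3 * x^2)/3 5 * sqrt(3) * sqrt(pi) * exp(-k^2/12)/9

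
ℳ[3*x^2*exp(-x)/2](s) 3*gamma(s + 2)/2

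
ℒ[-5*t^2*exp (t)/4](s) -5/ (2*(s - 1)^3)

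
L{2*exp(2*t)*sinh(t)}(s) 2/((s - 2)^2 - 1)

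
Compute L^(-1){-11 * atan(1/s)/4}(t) -11 * sin(t)/(4 * t)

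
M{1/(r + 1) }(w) pi*csc(pi*w) 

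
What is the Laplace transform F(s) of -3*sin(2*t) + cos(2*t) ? s/(s^2 + 4) - 6/(s^2 + 4) 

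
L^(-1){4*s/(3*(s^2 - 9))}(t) 4*cosh(3*t)/3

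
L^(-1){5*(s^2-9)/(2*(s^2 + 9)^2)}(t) 5*t*cos(3*t)/2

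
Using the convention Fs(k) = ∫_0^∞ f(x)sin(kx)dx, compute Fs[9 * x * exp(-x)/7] 18 * k/(7 * (k^2 + 1)^2)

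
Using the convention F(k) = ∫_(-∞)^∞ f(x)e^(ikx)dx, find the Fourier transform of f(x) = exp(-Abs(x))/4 1/(2 * (k^2 + 1))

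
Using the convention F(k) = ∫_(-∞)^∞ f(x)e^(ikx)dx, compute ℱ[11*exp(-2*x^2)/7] 11*sqrt(2)*sqrt(pi)*exp(-k^2/8)/14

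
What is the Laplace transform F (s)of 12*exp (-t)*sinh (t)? 12/ (s*(s + 2))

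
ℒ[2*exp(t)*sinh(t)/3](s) 2/(3*s*(s - 2))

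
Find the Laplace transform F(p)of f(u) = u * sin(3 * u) 6 * p/(p^2 + 9)^2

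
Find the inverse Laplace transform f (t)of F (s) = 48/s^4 8*t^3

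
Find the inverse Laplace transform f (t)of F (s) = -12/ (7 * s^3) -6 * t^2/7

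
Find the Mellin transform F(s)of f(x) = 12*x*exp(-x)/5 12*gamma(s+1)/5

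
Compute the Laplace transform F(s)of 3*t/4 3/(4*s^2)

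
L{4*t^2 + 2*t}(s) 2/s^2 + 8/s^3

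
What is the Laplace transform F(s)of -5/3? -5/(3 * s)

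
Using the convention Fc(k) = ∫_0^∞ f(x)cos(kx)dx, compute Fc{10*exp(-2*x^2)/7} 5*sqrt(2)*sqrt(pi)*exp(-k^2/8)/14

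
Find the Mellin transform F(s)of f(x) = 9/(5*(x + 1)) 9*pi*csc(pi*s)/5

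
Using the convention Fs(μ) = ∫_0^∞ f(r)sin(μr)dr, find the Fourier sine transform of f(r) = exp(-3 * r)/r atan(μ/3)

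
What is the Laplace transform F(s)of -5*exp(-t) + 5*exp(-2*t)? 5/(s + 2)-5/(s + 1)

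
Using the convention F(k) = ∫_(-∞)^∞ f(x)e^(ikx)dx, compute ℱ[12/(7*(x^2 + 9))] 4*pi*exp(-3*Abs(k))/7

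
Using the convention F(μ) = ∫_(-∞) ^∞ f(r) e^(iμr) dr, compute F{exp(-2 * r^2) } sqrt(2) * sqrt(pi) * exp(-μ^2/8) /2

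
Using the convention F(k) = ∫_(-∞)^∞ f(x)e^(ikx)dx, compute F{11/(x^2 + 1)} 11*pi*exp(-Abs(k))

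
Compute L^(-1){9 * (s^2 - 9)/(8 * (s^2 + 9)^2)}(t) 9 * t * cos(3 * t)/8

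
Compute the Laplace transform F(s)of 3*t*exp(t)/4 3/(4*(s - 1)^2)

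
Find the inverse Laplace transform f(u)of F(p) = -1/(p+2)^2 -u * exp(-2 * u)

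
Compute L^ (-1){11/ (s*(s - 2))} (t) 11*exp (t)*sinh (t)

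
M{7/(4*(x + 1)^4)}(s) 7*gamma(s)*gamma(4 - s)/24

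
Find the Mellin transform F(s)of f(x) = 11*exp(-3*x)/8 11*gamma(s)/(8*3^s)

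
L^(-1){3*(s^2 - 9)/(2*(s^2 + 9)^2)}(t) 3*t*cos(3*t)/2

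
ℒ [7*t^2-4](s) 14/s^3-4/s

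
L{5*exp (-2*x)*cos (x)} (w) 5*(w + 2)/ ( (w + 2)^2 + 1)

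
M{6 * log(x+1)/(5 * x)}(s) -6 * pi * csc(pi * s)/(5 * s - 5)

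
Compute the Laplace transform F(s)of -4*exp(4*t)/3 -4/(3*s - 12)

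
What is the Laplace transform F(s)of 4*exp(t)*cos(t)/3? 4*(s - 1)/(3*((s - 1)^2 + 1))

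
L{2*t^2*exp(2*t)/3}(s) 4/(3*(s - 2)^3)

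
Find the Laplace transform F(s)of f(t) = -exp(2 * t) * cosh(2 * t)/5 (2 - s)/(5 * s * (s - 4))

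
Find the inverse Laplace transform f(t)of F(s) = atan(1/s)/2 sin(t)/(2 * t)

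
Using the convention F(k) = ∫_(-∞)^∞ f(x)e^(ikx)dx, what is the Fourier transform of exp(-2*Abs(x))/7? 4/(7*(k^2 + 4))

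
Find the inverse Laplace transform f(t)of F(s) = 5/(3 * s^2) 5 * t/3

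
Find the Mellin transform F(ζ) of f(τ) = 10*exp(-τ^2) 5*gamma(ζ/2) 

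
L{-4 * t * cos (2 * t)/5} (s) 4 * (4 - s^2)/ (5 * (s^2 + 4)^2)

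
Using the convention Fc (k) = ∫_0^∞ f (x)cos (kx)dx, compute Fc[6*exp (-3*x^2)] sqrt (3)*sqrt (pi)*exp (-k^2/12)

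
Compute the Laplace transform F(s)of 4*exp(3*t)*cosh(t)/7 4*(s - 3)/(7*((s - 3)^2 - 1))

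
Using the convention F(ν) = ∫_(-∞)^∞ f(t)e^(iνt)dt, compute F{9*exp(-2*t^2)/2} 9*sqrt(2)*sqrt(pi)*exp(-ν^2/8)/4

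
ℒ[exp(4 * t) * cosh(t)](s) (s - 4)/((s - 4)^2 - 1)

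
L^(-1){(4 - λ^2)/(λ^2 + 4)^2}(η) -η*cos(2*η)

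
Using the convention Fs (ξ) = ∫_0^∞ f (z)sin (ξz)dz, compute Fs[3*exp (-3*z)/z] 3*atan (ξ/3)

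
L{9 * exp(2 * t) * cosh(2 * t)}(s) 9 * (s - 2)/(s * (s - 4))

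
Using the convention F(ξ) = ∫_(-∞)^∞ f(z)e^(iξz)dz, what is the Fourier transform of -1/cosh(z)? -pi/cosh(pi*ξ/2)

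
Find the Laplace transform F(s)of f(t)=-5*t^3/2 -15/s^4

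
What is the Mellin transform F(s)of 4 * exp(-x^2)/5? 2 * gamma(s/2)/5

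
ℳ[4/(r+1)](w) 4*pi*csc(pi*w)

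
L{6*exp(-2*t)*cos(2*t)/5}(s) 6*(s + 2)/(5*((s + 2)^2 + 4))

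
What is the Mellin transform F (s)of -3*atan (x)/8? 3*pi*sec (pi*s/2)/ (16*s)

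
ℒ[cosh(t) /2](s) s/(2*(s^2 - 1) ) 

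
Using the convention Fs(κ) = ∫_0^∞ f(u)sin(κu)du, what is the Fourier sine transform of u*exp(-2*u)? 4*κ/(κ^2+4)^2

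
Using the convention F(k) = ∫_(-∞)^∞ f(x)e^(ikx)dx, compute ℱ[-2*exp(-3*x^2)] -2*sqrt(3)*sqrt(pi)*exp(-k^2/12)/3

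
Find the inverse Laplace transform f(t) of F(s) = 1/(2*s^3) t^2/4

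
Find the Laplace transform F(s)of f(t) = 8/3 8/(3*s)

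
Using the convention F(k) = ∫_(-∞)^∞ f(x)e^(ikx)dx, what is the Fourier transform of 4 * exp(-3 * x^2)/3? 4 * sqrt(3) * sqrt(pi) * exp(-k^2/12)/9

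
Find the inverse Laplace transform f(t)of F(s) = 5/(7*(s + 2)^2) 5*t*exp(-2*t)/7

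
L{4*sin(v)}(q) 4/(q^2+1)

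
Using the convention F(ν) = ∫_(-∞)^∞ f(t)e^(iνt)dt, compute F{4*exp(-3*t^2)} 4*sqrt(3)*sqrt(pi)*exp(-ν^2/12)/3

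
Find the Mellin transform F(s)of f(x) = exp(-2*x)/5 gamma(s)/(5*2^s)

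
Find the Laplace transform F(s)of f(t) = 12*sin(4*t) 48/(s^2 + 16)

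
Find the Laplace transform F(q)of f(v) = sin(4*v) 4/(q^2 + 16)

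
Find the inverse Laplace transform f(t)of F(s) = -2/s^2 -2*t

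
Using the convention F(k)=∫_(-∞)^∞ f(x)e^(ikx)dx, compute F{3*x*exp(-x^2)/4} 3*I*sqrt(pi)*k*exp(-k^2/4)/8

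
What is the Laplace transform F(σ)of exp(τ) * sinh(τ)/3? 1/(3 * σ * (σ - 2))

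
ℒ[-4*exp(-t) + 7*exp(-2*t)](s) 7/(s + 2) - 4/(s + 1)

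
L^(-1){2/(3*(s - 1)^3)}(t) t^2*exp(t)/3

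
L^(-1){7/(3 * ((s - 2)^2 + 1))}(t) 7 * exp(2 * t) * sin(t)/3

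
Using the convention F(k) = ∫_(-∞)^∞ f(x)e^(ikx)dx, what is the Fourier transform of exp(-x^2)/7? sqrt(pi)*exp(-k^2/4)/7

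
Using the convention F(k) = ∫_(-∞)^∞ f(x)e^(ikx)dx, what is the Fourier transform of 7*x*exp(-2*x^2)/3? 7*sqrt(2)*I*sqrt(pi)*k*exp(-k^2/8)/24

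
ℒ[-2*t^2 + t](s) s^(-2)-4/s^3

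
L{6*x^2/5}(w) 12/(5*w^3) 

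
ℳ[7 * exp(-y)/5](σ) 7 * gamma(σ)/5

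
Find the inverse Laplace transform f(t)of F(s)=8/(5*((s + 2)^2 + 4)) 4*exp(-2*t)*sin(2*t)/5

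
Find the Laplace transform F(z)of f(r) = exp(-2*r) 1/(z + 2)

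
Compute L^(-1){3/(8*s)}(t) 3/8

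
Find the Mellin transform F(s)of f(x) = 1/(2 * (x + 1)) pi * csc(pi * s)/2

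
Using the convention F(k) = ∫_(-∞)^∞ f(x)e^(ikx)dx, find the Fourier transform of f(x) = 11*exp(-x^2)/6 11*sqrt(pi)*exp(-k^2/4)/6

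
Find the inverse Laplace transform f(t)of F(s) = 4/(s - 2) 4 * exp(2 * t)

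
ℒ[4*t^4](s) 96/s^5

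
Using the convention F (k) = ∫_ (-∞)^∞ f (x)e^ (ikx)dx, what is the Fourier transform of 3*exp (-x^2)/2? 3*sqrt (pi)*exp (-k^2/4)/2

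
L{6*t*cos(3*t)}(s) 6*(s^2 - 9)/(s^2 + 9)^2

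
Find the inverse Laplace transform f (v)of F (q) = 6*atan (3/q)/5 6*sin (3*v)/ (5*v)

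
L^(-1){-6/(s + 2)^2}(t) -6*t*exp(-2*t)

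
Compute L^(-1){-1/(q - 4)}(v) -exp(4 * v)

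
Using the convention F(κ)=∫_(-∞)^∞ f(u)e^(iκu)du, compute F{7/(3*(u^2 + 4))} 7*pi*exp(-2*Abs(κ))/6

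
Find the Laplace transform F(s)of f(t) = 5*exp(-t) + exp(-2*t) 5/(s + 1) + 1/(s + 2)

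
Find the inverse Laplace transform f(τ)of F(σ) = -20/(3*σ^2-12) -10*sinh(2*τ)/3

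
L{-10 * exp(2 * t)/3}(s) -10/(3 * s - 6)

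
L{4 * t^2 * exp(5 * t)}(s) 8/(s - 5)^3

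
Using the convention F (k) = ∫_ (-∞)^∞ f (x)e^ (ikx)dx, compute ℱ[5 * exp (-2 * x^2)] 5 * sqrt (2) * sqrt (pi) * exp (-k^2/8)/2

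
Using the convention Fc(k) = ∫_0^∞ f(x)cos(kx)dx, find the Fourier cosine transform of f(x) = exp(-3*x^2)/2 sqrt(3)*sqrt(pi)*exp(-k^2/12)/12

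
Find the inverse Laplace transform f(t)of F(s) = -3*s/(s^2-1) -3*cosh(t)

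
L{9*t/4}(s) 9/(4*s^2)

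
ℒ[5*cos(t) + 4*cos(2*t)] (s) 4*s/(s^2 + 4) + 5*s/(s^2 + 1)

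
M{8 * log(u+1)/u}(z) -8 * pi * csc(pi * z)/(z - 1)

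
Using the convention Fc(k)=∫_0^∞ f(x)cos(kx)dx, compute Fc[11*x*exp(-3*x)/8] 11*(9 - k^2)/(8*(k^2 + 9)^2)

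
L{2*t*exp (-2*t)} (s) 2/ (s + 2)^2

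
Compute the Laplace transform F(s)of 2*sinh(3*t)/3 2/(s^2 - 9)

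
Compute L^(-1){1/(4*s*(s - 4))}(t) exp(2*t)*sinh(2*t)/8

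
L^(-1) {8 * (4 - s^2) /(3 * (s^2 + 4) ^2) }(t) -8 * t * cos(2 * t) /3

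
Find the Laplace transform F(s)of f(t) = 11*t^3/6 11/s^4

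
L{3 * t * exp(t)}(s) 3/(s - 1)^2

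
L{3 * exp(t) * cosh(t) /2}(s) 3 * (s - 1) /(2 * s * (s - 2) ) 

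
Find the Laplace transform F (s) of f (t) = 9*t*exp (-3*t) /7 9/ (7*(s + 3) ^2) 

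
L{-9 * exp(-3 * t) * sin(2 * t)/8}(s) -9/(4 * (s + 3)^2 + 16)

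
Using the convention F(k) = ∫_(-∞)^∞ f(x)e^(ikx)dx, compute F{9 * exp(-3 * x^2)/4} 3 * sqrt(3) * sqrt(pi) * exp(-k^2/12)/4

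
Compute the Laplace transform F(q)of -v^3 -6/q^4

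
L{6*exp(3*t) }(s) 6/(s - 3) 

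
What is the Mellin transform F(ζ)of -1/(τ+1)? -pi*csc(pi*ζ)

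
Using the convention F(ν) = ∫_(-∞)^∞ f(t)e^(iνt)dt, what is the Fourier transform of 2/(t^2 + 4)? pi*exp(-2*Abs(ν))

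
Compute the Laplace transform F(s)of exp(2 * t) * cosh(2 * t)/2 (s - 2)/(2 * s * (s - 4))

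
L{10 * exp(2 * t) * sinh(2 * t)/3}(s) 20/(3 * s * (s - 4))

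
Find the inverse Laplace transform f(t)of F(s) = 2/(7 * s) 2/7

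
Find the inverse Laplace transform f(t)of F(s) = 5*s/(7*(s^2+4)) 5*cos(2*t)/7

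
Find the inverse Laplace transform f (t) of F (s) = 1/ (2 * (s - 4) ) exp (4 * t) /2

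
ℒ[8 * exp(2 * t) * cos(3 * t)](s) 8 * (s - 2)/((s - 2)^2 + 9)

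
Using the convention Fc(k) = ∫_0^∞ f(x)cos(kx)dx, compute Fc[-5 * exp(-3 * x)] -15/(k^2 + 9)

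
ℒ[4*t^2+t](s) 8/s^3+s^(-2)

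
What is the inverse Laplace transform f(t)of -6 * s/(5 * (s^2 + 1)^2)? -3 * t * sin(t)/5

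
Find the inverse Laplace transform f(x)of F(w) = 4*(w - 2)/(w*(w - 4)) 4*exp(2*x)*cosh(2*x)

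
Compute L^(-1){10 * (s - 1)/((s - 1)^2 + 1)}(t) 10 * exp(t) * cos(t)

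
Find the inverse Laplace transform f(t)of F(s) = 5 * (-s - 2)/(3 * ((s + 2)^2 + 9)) -5 * exp(-2 * t) * cos(3 * t)/3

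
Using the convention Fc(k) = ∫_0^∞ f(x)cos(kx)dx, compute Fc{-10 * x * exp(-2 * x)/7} 10 * (k^2 - 4)/(7 * (k^2 + 4)^2)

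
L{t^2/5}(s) 2/(5*s^3)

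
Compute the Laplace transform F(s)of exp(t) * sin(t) 1/((s - 1)^2 + 1)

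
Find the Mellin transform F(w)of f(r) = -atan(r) pi * sec(pi * w/2)/(2 * w)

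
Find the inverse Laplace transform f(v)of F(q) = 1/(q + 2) exp(-2*v)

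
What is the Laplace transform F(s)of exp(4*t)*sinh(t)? 1/((s - 4)^2 - 1)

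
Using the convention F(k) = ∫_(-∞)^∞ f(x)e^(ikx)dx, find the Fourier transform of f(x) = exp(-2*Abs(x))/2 2/(k^2 + 4)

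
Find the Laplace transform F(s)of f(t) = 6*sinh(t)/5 6/(5*(s^2 - 1))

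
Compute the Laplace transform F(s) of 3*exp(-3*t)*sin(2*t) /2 3/((s + 3) ^2 + 4) 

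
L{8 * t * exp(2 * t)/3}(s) 8/(3 * (s - 2)^2)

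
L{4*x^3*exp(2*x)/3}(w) 8/(w - 2)^4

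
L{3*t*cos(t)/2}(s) 3*(s^2 - 1)/(2*(s^2+1)^2)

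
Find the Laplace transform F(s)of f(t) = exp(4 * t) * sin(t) 1/((s - 4)^2+1)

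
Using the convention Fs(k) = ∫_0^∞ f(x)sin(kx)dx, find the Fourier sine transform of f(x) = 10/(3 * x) 5 * pi/3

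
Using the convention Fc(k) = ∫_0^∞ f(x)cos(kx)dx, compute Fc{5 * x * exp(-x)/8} 5 * (1 - k^2)/(8 * (k^2 + 1)^2)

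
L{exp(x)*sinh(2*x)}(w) 2/((w - 1)^2-4)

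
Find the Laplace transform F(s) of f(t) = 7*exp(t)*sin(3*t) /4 21/(4*((s - 1) ^2+9) ) 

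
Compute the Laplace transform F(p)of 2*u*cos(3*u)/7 2*(p^2 - 9)/(7*(p^2 + 9)^2)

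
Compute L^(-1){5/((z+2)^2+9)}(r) 5*exp(-2*r)*sin(3*r)/3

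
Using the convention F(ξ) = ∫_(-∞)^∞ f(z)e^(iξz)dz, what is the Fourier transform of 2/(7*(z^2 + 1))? 2*pi*exp(-Abs(ξ))/7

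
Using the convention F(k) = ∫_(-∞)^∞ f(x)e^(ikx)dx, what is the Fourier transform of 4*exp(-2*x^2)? 2*sqrt(2)*sqrt(pi)*exp(-k^2/8)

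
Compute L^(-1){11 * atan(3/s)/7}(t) 11 * sin(3 * t)/(7 * t)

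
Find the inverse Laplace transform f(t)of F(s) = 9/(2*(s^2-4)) 9*sinh(2*t)/4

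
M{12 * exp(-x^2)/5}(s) 6 * gamma(s/2)/5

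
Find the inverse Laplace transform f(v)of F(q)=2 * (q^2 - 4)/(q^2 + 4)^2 2 * v * cos(2 * v)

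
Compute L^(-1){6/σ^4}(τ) τ^3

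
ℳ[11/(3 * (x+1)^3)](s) 11 * pi * (s - 2) * (s - 1)/(6 * sin(pi * s))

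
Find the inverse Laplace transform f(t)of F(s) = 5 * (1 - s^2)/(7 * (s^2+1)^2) -5 * t * cos(t)/7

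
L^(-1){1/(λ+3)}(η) exp(-3*η)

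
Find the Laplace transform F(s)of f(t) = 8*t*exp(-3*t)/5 8/(5*(s + 3)^2)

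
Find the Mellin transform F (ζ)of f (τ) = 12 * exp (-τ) 12 * gamma (ζ)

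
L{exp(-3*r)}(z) 1/(z + 3)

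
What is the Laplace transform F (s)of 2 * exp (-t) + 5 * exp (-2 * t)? 2/ (s + 1) + 5/ (s + 2)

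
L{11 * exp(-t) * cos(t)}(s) 11 * (s + 1)/((s + 1)^2 + 1)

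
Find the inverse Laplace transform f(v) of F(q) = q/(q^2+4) cos(2 * v) 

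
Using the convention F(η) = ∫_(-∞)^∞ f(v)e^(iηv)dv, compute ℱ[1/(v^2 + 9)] pi * exp(-3 * Abs(η))/3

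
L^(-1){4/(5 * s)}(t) 4/5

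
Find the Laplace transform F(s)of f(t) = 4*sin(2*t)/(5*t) 4*atan(2/s)/5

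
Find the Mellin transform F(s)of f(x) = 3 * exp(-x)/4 3 * gamma(s)/4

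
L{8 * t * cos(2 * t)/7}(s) 8 * (s^2-4)/(7 * (s^2 + 4)^2)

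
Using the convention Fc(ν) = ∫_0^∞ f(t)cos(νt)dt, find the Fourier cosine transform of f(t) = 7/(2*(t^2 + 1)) 7*pi*exp(-ν)/4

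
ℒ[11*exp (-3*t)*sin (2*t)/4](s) 11/ (2*( (s + 3)^2 + 4))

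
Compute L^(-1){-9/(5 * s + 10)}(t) -9 * exp(-2 * t)/5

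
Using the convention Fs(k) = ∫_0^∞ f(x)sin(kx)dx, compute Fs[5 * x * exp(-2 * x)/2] 10 * k/(k^2+4)^2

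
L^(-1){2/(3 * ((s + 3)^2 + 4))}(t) exp(-3 * t) * sin(2 * t)/3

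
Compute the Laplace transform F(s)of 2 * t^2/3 4/(3 * s^3)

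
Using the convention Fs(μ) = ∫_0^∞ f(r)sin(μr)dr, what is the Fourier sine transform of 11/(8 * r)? 11 * pi/16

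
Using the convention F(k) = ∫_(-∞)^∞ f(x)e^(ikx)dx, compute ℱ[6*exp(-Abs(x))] 12/(k^2 + 1)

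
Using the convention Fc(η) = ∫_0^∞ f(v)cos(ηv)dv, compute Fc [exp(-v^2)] sqrt(pi)*exp(-η^2/4)/2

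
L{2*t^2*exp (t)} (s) 4/ (s - 1)^3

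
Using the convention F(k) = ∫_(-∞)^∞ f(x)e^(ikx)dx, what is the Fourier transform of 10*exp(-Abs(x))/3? 20/(3*(k^2+1))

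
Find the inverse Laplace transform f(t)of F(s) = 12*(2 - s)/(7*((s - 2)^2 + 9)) -12*exp(2*t)*cos(3*t)/7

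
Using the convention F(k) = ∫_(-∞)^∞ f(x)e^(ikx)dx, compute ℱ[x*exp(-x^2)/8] I*sqrt(pi)*k*exp(-k^2/4)/16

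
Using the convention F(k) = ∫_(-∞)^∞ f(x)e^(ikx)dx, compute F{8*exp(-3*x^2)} 8*sqrt(3)*sqrt(pi)*exp(-k^2/12)/3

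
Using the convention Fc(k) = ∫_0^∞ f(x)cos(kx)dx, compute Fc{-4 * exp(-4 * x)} -16/(k^2 + 16)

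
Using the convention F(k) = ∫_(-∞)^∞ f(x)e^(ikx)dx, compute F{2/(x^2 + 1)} 2*pi*exp(-Abs(k))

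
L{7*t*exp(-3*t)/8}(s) 7/(8*(s + 3)^2)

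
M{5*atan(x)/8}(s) -5*pi*sec(pi*s/2)/(16*s)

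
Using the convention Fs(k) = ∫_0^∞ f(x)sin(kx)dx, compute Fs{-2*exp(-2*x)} -2*k/(k^2 + 4)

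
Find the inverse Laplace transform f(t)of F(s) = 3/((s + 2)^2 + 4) 3*exp(-2*t)*sin(2*t)/2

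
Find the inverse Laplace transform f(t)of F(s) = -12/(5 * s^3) -6 * t^2/5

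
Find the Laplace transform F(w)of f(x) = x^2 2/w^3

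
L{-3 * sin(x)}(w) -3/(w^2 + 1)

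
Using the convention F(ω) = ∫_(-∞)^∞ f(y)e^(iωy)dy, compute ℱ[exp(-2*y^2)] sqrt(2)*sqrt(pi)*exp(-ω^2/8)/2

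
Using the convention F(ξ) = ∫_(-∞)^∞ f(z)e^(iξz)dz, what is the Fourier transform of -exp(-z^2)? -sqrt(pi)*exp(-ξ^2/4)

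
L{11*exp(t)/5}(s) 11/(5*(s - 1))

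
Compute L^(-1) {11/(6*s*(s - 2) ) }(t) 11*exp(t)*sinh(t) /6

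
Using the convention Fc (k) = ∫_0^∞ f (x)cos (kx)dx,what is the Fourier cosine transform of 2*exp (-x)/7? 2/ (7*(k^2 + 1))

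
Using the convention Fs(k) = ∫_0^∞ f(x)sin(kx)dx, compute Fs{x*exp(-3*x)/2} 3*k/(k^2 + 9)^2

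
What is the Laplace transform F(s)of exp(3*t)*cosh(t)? (s - 3)/((s - 3)^2 - 1)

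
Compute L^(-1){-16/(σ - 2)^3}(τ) -8 * τ^2 * exp(2 * τ)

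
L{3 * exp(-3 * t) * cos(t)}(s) 3 * (s + 3)/((s + 3)^2 + 1)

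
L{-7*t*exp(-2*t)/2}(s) -7/(2*(s + 2)^2)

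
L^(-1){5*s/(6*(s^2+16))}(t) 5*cos(4*t)/6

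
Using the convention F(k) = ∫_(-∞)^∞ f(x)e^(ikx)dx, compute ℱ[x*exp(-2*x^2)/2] sqrt(2)*I*sqrt(pi)*k*exp(-k^2/8)/16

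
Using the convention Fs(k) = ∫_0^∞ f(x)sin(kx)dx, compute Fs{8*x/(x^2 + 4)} 4*pi*exp(-2*k)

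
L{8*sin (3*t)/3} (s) 8/ (s^2 + 9)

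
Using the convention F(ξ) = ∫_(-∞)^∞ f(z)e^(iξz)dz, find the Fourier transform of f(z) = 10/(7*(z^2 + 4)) 5*pi*exp(-2*Abs(ξ))/7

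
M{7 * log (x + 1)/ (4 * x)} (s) -7 * pi * csc (pi * s)/ (4 * s - 4)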